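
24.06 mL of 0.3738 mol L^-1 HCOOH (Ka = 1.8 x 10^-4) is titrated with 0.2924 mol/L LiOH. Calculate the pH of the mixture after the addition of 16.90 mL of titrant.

Initial n(HCOOH) = 0.3738 x 0.02406 = 0.008994 mol.
n(LiOH) added = 0.2924 x 0.01690 = 0.004942 mol, converting that many moles of HCOOH to HCOO-.
Remaining n(HCOOH) = 0.004052 mol; n(HCOO-) = 0.004942 mol.
By Henderson-Hasselbalch, pH = pKa + log([A^-]/[HA]) = 3.74 + log(0.004942/0.004052) = 3.74 + (+0.09) = 3.83.

3.83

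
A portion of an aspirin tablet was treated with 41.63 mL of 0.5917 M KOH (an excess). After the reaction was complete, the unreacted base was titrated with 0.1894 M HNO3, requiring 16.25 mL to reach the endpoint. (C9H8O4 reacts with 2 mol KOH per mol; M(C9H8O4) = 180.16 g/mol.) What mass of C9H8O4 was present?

1.94 g

Total n(KOH) added = 0.5917 x 0.04163 = 0.02463 mol.
n(HNO3) used = 0.1894 x 0.01625 = 0.003078 mol, which equals the excess n(KOH).
So n(KOH) consumed by the sample = 0.02463 - 0.003078 = 0.02155 mol.
n(C9H8O4) = 0.02155 / 2 = 0.01078 mol.
mass = 0.01078 mol x 180.16 g/mol = 1.94 g.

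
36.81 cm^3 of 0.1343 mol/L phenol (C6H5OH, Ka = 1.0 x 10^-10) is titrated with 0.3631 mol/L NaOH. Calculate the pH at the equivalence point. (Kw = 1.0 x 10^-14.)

11.50

n(C6H5OH) = 0.1343 x 0.03681 = 0.004944 mol; V(NaOH) at equivalence = 0.004944/0.3631 = 0.01361 L.
At equivalence all the acid is converted to C6H5O-; total volume = 0.03681 + 0.01361 = 0.05042 L, so [C6H5O-] = 0.004944/0.05042 = 0.09804 M.
Kb = Kw/Ka = 1.0e-14 / 1.0 x 10^-10 = 0.000100.
[OH^-] = sqrt(Kb x [C6H5O-]) = sqrt(0.000100 x 0.09804) = 0.00313 M.
pOH = 2.50, so pH = 14.00 - 2.50 = 11.50.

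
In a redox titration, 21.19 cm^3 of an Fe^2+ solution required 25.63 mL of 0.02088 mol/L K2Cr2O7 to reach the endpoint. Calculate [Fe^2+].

0.152 M

n(K2Cr2O7) = 0.02088 x 0.02563 = 0.0005352 mol.
From the balanced equation, 1 mol K2Cr2O7 reacts with 6 mol Fe^2+, so n(Fe^2+) = 0.0005352 x 6/1 = 0.003211 mol.
[Fe^2+] = 0.003211 / 0.02119 L = 0.152 M.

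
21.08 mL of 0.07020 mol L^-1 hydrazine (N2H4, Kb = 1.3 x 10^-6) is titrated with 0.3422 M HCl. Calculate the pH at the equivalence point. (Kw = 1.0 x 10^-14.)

4.67

n(N2H4) = 0.07020 x 0.02108 = 0.001480 mol; V(HCl) at equivalence = 0.001480/0.3422 = 0.004324 L.
At equivalence the base is fully converted to N2H5+; total volume = 0.02540 L, so [N2H5+] = 0.001480/0.02540 = 0.05825 M.
Ka(N2H5+) = Kw/Kb = 1.0e-14 / 1.3 x 10^-6 = 7.69e-9.
[H^+] = sqrt(Ka x [N2H5+]) = sqrt(7.69e-9 x 0.05825) = 2.12e-5 M.
pH = -log(2.12e-5) = 4.67.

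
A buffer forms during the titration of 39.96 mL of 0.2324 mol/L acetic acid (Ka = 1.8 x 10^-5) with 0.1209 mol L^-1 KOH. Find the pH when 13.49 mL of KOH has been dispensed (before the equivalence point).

Initial n(CH3COOH) = 0.2324 x 0.03996 = 0.009287 mol.
n(KOH) added = 0.1209 x 0.01349 = 0.001631 mol, converting that many moles of CH3COOH to CH3COO-.
Remaining n(CH3COOH) = 0.007656 mol; n(CH3COO-) = 0.001631 mol.
By Henderson-Hasselbalch, pH = pKa + log([A^-]/[HA]) = 4.74 + log(0.001631/0.007656) = 4.74 + (-0.67) = 4.07.

4.07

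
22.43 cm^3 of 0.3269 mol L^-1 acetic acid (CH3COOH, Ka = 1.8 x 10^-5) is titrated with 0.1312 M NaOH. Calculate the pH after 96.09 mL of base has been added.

12.65

n(acid) = 0.3269 x 0.02243 = 0.007332 mol; n(NaOH) added = 0.1312 x 0.09609 = 0.01261 mol.
Base is in excess by 0.01261 - 0.007332 = 0.005275 mol in a total volume of 0.1185 L.
[OH^-] = 0.005275/0.1185 = 0.04450 M, so pOH = 1.35 and pH = 14.00 - 1.35 = 12.65.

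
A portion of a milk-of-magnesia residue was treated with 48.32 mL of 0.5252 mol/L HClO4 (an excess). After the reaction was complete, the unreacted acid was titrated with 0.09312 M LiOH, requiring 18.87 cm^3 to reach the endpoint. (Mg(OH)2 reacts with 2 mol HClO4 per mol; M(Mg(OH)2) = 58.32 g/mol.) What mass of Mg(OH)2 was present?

0.689 g

Total n(HClO4) added = 0.5252 x 0.04832 = 0.02538 mol.
n(LiOH) used = 0.09312 x 0.01887 = 0.001757 mol, which equals the excess n(HClO4).
So n(HClO4) consumed by the sample = 0.02538 - 0.001757 = 0.02362 mol.
n(Mg(OH)2) = 0.02362 / 2 = 0.01181 mol.
mass = 0.01181 mol x 58.32 g/mol = 0.689 g.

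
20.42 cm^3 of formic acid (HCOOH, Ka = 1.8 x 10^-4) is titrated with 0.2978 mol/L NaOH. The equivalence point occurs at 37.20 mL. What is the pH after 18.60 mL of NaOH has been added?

3.74

18.60 mL is exactly half the equivalence volume (37.20/2), i.e. the half-equivalence point.
There, n(HA) = n(A^-), so pH = pKa = -log(1.8 x 10^-4) = 3.74.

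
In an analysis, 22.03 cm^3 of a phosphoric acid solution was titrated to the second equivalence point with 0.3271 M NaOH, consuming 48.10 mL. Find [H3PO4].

n(NaOH) = 0.3271 x 0.04810 = 0.01573 mol.
At the second equivalence point, 2 mol OH^- react per mol H3PO4, so n(H3PO4) = 0.01573 / 2 = 0.007867 mol.
[H3PO4] = 0.007867 / 0.02203 L = 0.357 M.

0.357 M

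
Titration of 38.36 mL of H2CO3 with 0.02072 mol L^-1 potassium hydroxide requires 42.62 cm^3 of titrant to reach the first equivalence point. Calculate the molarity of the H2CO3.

0.0230 M

n(KOH) = 0.02072 x 0.04262 = 0.0008831 mol.
At the first equivalence point, 1 mol OH^- react per mol H2CO3, so n(H2CO3) = 0.0008831 / 1 = 0.0008831 mol.
[H2CO3] = 0.0008831 / 0.03836 L = 0.0230 M.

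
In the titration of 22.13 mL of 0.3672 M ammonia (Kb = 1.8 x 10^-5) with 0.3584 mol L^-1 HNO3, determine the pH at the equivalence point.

n(NH3) = 0.3672 x 0.02213 = 0.008126 mol; V(HNO3) at equivalence = 0.008126/0.3584 = 0.02267 L.
At equivalence the base is fully converted to NH4+; total volume = 0.04480 L, so [NH4+] = 0.008126/0.04480 = 0.1814 M.
Ka(NH4+) = Kw/Kb = 1.0e-14 / 1.8 x 10^-5 = 5.56e-10.
[H^+] = sqrt(Ka x [NH4+]) = sqrt(5.56e-10 x 0.1814) = 1.00e-5 M.
pH = -log(1.00e-5) = 5.00.

5.00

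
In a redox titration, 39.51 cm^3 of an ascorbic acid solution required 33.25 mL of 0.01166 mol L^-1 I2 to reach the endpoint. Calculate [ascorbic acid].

0.00981 M

n(I2) = 0.01166 x 0.03325 = 0.0003877 mol.
From the balanced equation, 1 mol I2 reacts with 1 mol ascorbic acid, so n(ascorbic acid) = 0.0003877 x 1/1 = 0.0003877 mol.
[ascorbic acid] = 0.0003877 / 0.03951 L = 0.00981 M.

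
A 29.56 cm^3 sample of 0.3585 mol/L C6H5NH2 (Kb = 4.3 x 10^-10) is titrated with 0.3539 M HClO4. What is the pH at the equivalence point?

2.69

n(C6H5NH2) = 0.3585 x 0.02956 = 0.01060 mol; V(HClO4) at equivalence = 0.01060/0.3539 = 0.02994 L.
At equivalence the base is fully converted to C6H5NH3+; total volume = 0.05950 L, so [C6H5NH3+] = 0.01060/0.05950 = 0.1781 M.
Ka(C6H5NH3+) = Kw/Kb = 1.0e-14 / 4.3 x 10^-10 = 2.33e-5.
[H^+] = sqrt(Ka x [C6H5NH3+]) = sqrt(2.33e-5 x 0.1781) = 0.00204 M.
pH = -log(0.00204) = 2.69.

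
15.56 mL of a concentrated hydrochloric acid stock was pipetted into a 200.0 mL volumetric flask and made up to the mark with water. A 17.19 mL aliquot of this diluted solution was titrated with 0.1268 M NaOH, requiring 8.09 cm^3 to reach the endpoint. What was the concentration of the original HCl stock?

0.767 M

n(NaOH) = 0.1268 x 0.008090 = 0.001026 mol.
n(HCl) in the aliquot = 0.001026 mol.
[diluted HCl] = 0.001026 / 0.01719 = 0.05967 M.
Dilution factor = 200.0/15.56 = 12.85, so [stock] = 0.05967 x 12.85 = 0.767 M.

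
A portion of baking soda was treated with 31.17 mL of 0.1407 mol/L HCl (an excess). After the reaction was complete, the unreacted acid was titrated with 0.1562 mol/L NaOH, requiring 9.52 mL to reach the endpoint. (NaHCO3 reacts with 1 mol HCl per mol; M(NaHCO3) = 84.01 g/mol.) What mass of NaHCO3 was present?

0.244 g

Total n(HCl) added = 0.1407 x 0.03117 = 0.004386 mol.
n(NaOH) used = 0.1562 x 0.009520 = 0.001487 mol, which equals the excess n(HCl).
So n(HCl) consumed by the sample = 0.004386 - 0.001487 = 0.002899 mol.
n(NaHCO3) = 0.002899 / 1 = 0.002899 mol.
mass = 0.002899 mol x 84.01 g/mol = 0.244 g.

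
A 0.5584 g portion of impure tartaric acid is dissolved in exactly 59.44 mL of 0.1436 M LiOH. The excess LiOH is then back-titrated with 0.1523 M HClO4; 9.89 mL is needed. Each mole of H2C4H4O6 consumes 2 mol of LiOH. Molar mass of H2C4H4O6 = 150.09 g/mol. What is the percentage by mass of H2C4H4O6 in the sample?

94.5%

Total n(LiOH) added = 0.1436 x 0.05944 = 0.008536 mol.
n(HClO4) used = 0.1523 x 0.009890 = 0.001506 mol, which equals the excess n(LiOH).
So n(LiOH) consumed by the sample = 0.008536 - 0.001506 = 0.007029 mol.
n(H2C4H4O6) = 0.007029 / 2 = 0.003515 mol.
mass H2C4H4O6 = 0.003515 x 150.09 = 0.5275 g, so %H2C4H4O6 = 0.5275/0.5584 x 100 = 94.5%.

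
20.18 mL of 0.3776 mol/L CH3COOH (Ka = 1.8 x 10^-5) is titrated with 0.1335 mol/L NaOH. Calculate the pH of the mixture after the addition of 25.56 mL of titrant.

Initial n(CH3COOH) = 0.3776 x 0.02018 = 0.007620 mol.
n(NaOH) added = 0.1335 x 0.02556 = 0.003412 mol, converting that many moles of CH3COOH to CH3COO-.
Remaining n(CH3COOH) = 0.004208 mol; n(CH3COO-) = 0.003412 mol.
By Henderson-Hasselbalch, pH = pKa + log([A^-]/[HA]) = 4.74 + log(0.003412/0.004208) = 4.74 + (-0.09) = 4.65.

4.65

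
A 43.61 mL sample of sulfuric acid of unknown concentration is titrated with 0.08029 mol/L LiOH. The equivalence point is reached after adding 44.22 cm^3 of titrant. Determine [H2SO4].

0.0407 M

n(LiOH) delivered = 0.08029 x 0.04422 = 0.003550 mol.
The reaction is 1 H2SO4 + 2 LiOH, so n(H2SO4) = 0.003550 x 1/2 = 0.001775 mol.
[H2SO4] = 0.001775 mol / 0.04361 L = 0.0407 M.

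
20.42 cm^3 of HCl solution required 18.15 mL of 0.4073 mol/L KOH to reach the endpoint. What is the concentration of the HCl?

0.362 M

n(KOH) delivered = 0.4073 x 0.01815 = 0.007392 mol.
For a 1:1 reaction, n(HCl) = 0.007392 mol.
[HCl] = 0.007392 mol / 0.02042 L = 0.362 M.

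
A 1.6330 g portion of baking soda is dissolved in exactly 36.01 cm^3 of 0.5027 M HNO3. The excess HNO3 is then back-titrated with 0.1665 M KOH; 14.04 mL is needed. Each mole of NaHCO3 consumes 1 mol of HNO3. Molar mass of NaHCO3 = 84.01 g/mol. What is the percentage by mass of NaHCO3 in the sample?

81.1%

Total n(HNO3) added = 0.5027 x 0.03601 = 0.01810 mol.
n(KOH) used = 0.1665 x 0.01404 = 0.002338 mol, which equals the excess n(HNO3).
So n(HNO3) consumed by the sample = 0.01810 - 0.002338 = 0.01576 mol.
n(NaHCO3) = 0.01576 / 1 = 0.01576 mol.
mass NaHCO3 = 0.01576 x 84.01 = 1.324 g, so %NaHCO3 = 1.324/1.6330 x 100 = 81.1%.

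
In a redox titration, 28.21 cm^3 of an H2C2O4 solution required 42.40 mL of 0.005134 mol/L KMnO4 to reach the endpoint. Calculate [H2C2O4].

n(KMnO4) = 0.005134 x 0.04240 = 0.0002177 mol.
From the balanced equation, 2 mol KMnO4 reacts with 5 mol H2C2O4, so n(H2C2O4) = 0.0002177 x 5/2 = 0.0005442 mol.
[H2C2O4] = 0.0005442 / 0.02821 L = 0.0193 M.

0.0193 M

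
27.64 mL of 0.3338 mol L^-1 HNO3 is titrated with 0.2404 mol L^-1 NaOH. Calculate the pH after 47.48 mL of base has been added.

12.46

n(acid) = 0.3338 x 0.02764 = 0.009226 mol; n(NaOH) added = 0.2404 x 0.04748 = 0.01141 mol.
Base is in excess by 0.01141 - 0.009226 = 0.002188 mol in a total volume of 0.07512 L.
[OH^-] = 0.002188/0.07512 = 0.02913 M, so pOH = 1.54 and pH = 14.00 - 1.54 = 12.46.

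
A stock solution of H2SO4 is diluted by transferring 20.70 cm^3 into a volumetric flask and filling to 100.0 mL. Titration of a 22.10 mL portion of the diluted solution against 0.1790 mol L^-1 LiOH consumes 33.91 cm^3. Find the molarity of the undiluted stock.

n(LiOH) = 0.1790 x 0.03391 = 0.006070 mol.
n(H2SO4) in the aliquot = 0.006070 x 1/2 = 0.003035 mol.
[diluted H2SO4] = 0.003035 / 0.02210 = 0.1373 M.
Dilution factor = 100.0/20.70 = 4.831, so [stock] = 0.1373 x 4.831 = 0.663 M.

0.663 M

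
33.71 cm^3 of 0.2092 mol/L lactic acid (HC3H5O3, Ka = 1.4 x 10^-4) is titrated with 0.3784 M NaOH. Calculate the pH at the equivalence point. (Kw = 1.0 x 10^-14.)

n(HC3H5O3) = 0.2092 x 0.03371 = 0.007052 mol; V(NaOH) at equivalence = 0.007052/0.3784 = 0.01864 L.
At equivalence all the acid is converted to C3H5O3-; total volume = 0.03371 + 0.01864 = 0.05235 L, so [C3H5O3-] = 0.007052/0.05235 = 0.1347 M.
Kb = Kw/Ka = 1.0e-14 / 1.4 x 10^-4 = 7.14e-11.
[OH^-] = sqrt(Kb x [C3H5O3-]) = sqrt(7.14e-11 x 0.1347) = 3.10e-6 M.
pOH = 5.51, so pH = 14.00 - 5.51 = 8.49.

8.49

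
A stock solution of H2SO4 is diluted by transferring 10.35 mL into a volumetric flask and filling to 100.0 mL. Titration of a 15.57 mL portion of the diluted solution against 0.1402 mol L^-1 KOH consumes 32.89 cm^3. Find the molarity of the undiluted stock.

1.43 M

n(KOH) = 0.1402 x 0.03289 = 0.004611 mol.
n(H2SO4) in the aliquot = 0.004611 x 1/2 = 0.002306 mol.
[diluted H2SO4] = 0.002306 / 0.01557 = 0.1481 M.
Dilution factor = 100.0/10.35 = 9.662, so [stock] = 0.1481 x 9.662 = 1.43 M.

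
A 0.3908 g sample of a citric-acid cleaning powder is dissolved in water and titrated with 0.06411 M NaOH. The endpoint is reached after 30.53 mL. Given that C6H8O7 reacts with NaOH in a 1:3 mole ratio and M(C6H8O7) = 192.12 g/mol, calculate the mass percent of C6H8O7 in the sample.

32.1%

n(NaOH) = 0.06411 x 0.03053 = 0.001957 mol.
n(C6H8O7) = 0.001957 / 3 = 0.0006524 mol.
mass of C6H8O7 = 0.0006524 x 192.12 = 0.1253 g.
% purity = 0.1253 / 0.3908 x 100 = 32.1%.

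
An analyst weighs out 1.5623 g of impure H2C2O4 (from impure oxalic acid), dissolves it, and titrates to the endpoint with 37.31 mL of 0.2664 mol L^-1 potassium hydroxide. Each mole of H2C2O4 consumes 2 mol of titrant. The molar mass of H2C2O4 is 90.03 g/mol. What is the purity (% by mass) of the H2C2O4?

28.6%

n(KOH) = 0.2664 x 0.03731 = 0.009939 mol.
n(H2C2O4) = 0.009939 / 2 = 0.004970 mol.
mass of H2C2O4 = 0.004970 x 90.03 = 0.4474 g.
% purity = 0.4474 / 1.5623 x 100 = 28.6%.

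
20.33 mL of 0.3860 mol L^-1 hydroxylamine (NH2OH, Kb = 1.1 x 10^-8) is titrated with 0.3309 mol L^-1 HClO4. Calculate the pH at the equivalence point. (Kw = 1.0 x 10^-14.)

3.40

n(NH2OH) = 0.3860 x 0.02033 = 0.007847 mol; V(HClO4) at equivalence = 0.007847/0.3309 = 0.02372 L.
At equivalence the base is fully converted to NH3OH+; total volume = 0.04405 L, so [NH3OH+] = 0.007847/0.04405 = 0.1782 M.
Ka(NH3OH+) = Kw/Kb = 1.0e-14 / 1.1 x 10^-8 = 9.09e-7.
[H^+] = sqrt(Ka x [NH3OH+]) = sqrt(9.09e-7 x 0.1782) = 0.000402 M.
pH = -log(0.000402) = 3.40.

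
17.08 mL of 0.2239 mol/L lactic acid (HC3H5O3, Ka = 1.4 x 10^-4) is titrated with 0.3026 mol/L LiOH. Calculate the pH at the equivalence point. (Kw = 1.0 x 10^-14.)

8.48

n(HC3H5O3) = 0.2239 x 0.01708 = 0.003824 mol; V(LiOH) at equivalence = 0.003824/0.3026 = 0.01264 L.
At equivalence all the acid is converted to C3H5O3-; total volume = 0.01708 + 0.01264 = 0.02972 L, so [C3H5O3-] = 0.003824/0.02972 = 0.1287 M.
Kb = Kw/Ka = 1.0e-14 / 1.4 x 10^-4 = 7.14e-11.
[OH^-] = sqrt(Kb x [C3H5O3-]) = sqrt(7.14e-11 x 0.1287) = 3.03e-6 M.
pOH = 5.52, so pH = 14.00 - 5.52 = 8.48.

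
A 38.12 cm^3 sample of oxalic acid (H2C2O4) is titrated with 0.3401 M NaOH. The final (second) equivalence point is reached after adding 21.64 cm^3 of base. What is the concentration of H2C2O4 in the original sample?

n(NaOH) = 0.3401 x 0.02164 = 0.007360 mol.
At the final (second) equivalence point, 2 mol OH^- react per mol H2C2O4, so n(H2C2O4) = 0.007360 / 2 = 0.003680 mol.
[H2C2O4] = 0.003680 / 0.03812 L = 0.0965 M.

0.0965 M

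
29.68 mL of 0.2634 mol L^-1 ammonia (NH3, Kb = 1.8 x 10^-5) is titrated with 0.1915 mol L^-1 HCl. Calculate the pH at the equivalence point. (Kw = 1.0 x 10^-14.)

n(NH3) = 0.2634 x 0.02968 = 0.007818 mol; V(HCl) at equivalence = 0.007818/0.1915 = 0.04082 L.
At equivalence the base is fully converted to NH4+; total volume = 0.07050 L, so [NH4+] = 0.007818/0.07050 = 0.1109 M.
Ka(NH4+) = Kw/Kb = 1.0e-14 / 1.8 x 10^-5 = 5.56e-10.
[H^+] = sqrt(Ka x [NH4+]) = sqrt(5.56e-10 x 0.1109) = 7.85e-6 M.
pH = -log(7.85e-6) = 5.11.

5.11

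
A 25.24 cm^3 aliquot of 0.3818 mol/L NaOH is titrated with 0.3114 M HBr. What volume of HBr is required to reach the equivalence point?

30.9 mL

n(NaOH) = 0.3818 mol/L x 0.02524 L = 0.009637 mol.
At equivalence n(HBr) = n(NaOH) = 0.009637 mol.
V(HBr) = 0.009637 / 0.3114 = 0.03095 L = 30.9 mL.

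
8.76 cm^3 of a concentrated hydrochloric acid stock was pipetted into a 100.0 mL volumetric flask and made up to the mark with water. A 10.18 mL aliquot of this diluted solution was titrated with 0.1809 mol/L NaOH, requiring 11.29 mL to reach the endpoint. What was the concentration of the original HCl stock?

2.29 M

n(NaOH) = 0.1809 x 0.01129 = 0.002042 mol.
n(HCl) in the aliquot = 0.002042 mol.
[diluted HCl] = 0.002042 / 0.01018 = 0.2006 M.
Dilution factor = 100.0/8.760 = 11.42, so [stock] = 0.2006 x 11.42 = 2.29 M.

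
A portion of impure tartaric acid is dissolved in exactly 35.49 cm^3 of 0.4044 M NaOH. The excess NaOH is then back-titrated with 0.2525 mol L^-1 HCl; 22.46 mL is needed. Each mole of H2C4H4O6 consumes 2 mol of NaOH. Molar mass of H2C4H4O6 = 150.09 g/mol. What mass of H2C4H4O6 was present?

0.651 g

Total n(NaOH) added = 0.4044 x 0.03549 = 0.01435 mol.
n(HCl) used = 0.2525 x 0.02246 = 0.005671 mol, which equals the excess n(NaOH).
So n(NaOH) consumed by the sample = 0.01435 - 0.005671 = 0.008681 mol.
n(H2C4H4O6) = 0.008681 / 2 = 0.004341 mol.
mass = 0.004341 mol x 150.09 g/mol = 0.651 g.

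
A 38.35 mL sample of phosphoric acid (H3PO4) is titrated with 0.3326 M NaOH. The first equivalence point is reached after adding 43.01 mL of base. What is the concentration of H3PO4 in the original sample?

n(NaOH) = 0.3326 x 0.04301 = 0.01431 mol.
At the first equivalence point, 1 mol OH^- react per mol H3PO4, so n(H3PO4) = 0.01431 / 1 = 0.01431 mol.
[H3PO4] = 0.01431 / 0.03835 L = 0.373 M.

0.373 M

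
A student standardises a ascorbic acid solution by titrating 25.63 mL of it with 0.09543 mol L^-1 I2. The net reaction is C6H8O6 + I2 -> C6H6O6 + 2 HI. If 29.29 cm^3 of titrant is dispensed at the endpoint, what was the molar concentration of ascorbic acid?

0.109 M

n(I2) = 0.09543 x 0.02929 = 0.002795 mol.
From the balanced equation, 1 mol I2 reacts with 1 mol ascorbic acid, so n(ascorbic acid) = 0.002795 x 1/1 = 0.002795 mol.
[ascorbic acid] = 0.002795 / 0.02563 L = 0.109 M.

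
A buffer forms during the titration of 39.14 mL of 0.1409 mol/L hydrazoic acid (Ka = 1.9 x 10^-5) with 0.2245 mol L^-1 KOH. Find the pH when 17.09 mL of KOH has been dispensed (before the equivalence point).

5.08

Initial n(HN3) = 0.1409 x 0.03914 = 0.005515 mol.
n(KOH) added = 0.2245 x 0.01709 = 0.003837 mol, converting that many moles of HN3 to N3-.
Remaining n(HN3) = 0.001678 mol; n(N3-) = 0.003837 mol.
By Henderson-Hasselbalch, pH = pKa + log([A^-]/[HA]) = 4.72 + log(0.003837/0.001678) = 4.72 + (+0.36) = 5.08.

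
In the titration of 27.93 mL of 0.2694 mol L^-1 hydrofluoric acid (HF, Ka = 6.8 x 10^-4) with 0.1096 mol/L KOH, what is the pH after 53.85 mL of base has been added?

Initial n(HF) = 0.2694 x 0.02793 = 0.007524 mol.
n(KOH) added = 0.1096 x 0.05385 = 0.005902 mol, converting that many moles of HF to F-.
Remaining n(HF) = 0.001622 mol; n(F-) = 0.005902 mol.
By Henderson-Hasselbalch, pH = pKa + log([A^-]/[HA]) = 3.17 + log(0.005902/0.001622) = 3.17 + (+0.56) = 3.73.

3.73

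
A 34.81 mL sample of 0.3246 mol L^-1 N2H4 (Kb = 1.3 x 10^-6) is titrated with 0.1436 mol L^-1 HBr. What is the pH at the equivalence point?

4.56

n(N2H4) = 0.3246 x 0.03481 = 0.01130 mol; V(HBr) at equivalence = 0.01130/0.1436 = 0.07869 L.
At equivalence the base is fully converted to N2H5+; total volume = 0.1135 L, so [N2H5+] = 0.01130/0.1135 = 0.09956 M.
Ka(N2H5+) = Kw/Kb = 1.0e-14 / 1.3 x 10^-6 = 7.69e-9.
[H^+] = sqrt(Ka x [N2H5+]) = sqrt(7.69e-9 x 0.09956) = 2.77e-5 M.
pH = -log(2.77e-5) = 4.56.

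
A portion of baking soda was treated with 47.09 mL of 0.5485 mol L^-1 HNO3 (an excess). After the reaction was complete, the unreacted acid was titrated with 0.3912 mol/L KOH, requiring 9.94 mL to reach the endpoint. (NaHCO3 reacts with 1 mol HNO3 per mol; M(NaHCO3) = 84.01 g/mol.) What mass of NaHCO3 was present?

Total n(HNO3) added = 0.5485 x 0.04709 = 0.02583 mol.
n(KOH) used = 0.3912 x 0.009940 = 0.003889 mol, which equals the excess n(HNO3).
So n(HNO3) consumed by the sample = 0.02583 - 0.003889 = 0.02194 mol.
n(NaHCO3) = 0.02194 / 1 = 0.02194 mol.
mass = 0.02194 mol x 84.01 g/mol = 1.84 g.

1.84 g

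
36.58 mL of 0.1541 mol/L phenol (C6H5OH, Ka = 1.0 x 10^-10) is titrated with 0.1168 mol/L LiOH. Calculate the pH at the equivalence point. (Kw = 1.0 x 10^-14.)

11.41

n(C6H5OH) = 0.1541 x 0.03658 = 0.005637 mol; V(LiOH) at equivalence = 0.005637/0.1168 = 0.04826 L.
At equivalence all the acid is converted to C6H5O-; total volume = 0.03658 + 0.04826 = 0.08484 L, so [C6H5O-] = 0.005637/0.08484 = 0.06644 M.
Kb = Kw/Ka = 1.0e-14 / 1.0 x 10^-10 = 0.000100.
[OH^-] = sqrt(Kb x [C6H5O-]) = sqrt(0.000100 x 0.06644) = 0.00258 M.
pOH = 2.59, so pH = 14.00 - 2.59 = 11.41.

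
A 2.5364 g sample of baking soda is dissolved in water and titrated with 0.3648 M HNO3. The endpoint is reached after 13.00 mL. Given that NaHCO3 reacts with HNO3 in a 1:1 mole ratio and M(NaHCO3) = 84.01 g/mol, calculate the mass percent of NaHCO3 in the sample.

n(HNO3) = 0.3648 x 0.01300 = 0.004742 mol.
n(NaHCO3) = 0.004742 / 1 = 0.004742 mol.
mass of NaHCO3 = 0.004742 x 84.01 = 0.3984 g.
% purity = 0.3984 / 2.5364 x 100 = 15.7%.

15.7%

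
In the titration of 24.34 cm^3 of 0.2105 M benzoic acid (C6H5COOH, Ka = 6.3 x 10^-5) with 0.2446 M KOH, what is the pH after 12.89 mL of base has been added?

4.40

Initial n(C6H5COOH) = 0.2105 x 0.02434 = 0.005124 mol.
n(KOH) added = 0.2446 x 0.01289 = 0.003153 mol, converting that many moles of C6H5COOH to C6H5COO-.
Remaining n(C6H5COOH) = 0.001971 mol; n(C6H5COO-) = 0.003153 mol.
By Henderson-Hasselbalch, pH = pKa + log([A^-]/[HA]) = 4.20 + log(0.003153/0.001971) = 4.20 + (+0.20) = 4.40.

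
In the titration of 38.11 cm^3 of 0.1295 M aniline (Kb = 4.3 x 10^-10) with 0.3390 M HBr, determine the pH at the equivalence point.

2.83

n(C6H5NH2) = 0.1295 x 0.03811 = 0.004935 mol; V(HBr) at equivalence = 0.004935/0.3390 = 0.01456 L.
At equivalence the base is fully converted to C6H5NH3+; total volume = 0.05267 L, so [C6H5NH3+] = 0.004935/0.05267 = 0.09370 M.
Ka(C6H5NH3+) = Kw/Kb = 1.0e-14 / 4.3 x 10^-10 = 2.33e-5.
[H^+] = sqrt(Ka x [C6H5NH3+]) = sqrt(2.33e-5 x 0.09370) = 0.00148 M.
pH = -log(0.00148) = 2.83.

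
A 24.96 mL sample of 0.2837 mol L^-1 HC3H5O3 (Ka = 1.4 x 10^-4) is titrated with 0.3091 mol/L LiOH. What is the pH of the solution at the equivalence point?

n(HC3H5O3) = 0.2837 x 0.02496 = 0.007081 mol; V(LiOH) at equivalence = 0.007081/0.3091 = 0.02291 L.
At equivalence all the acid is converted to C3H5O3-; total volume = 0.02496 + 0.02291 = 0.04787 L, so [C3H5O3-] = 0.007081/0.04787 = 0.1479 M.
Kb = Kw/Ka = 1.0e-14 / 1.4 x 10^-4 = 7.14e-11.
[OH^-] = sqrt(Kb x [C3H5O3-]) = sqrt(7.14e-11 x 0.1479) = 3.25e-6 M.
pOH = 5.49, so pH = 14.00 - 5.49 = 8.51.

8.51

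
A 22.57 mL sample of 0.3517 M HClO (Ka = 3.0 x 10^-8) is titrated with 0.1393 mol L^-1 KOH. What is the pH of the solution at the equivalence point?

n(HClO) = 0.3517 x 0.02257 = 0.007938 mol; V(KOH) at equivalence = 0.007938/0.1393 = 0.05698 L.
At equivalence all the acid is converted to ClO-; total volume = 0.02257 + 0.05698 = 0.07955 L, so [ClO-] = 0.007938/0.07955 = 0.09978 M.
Kb = Kw/Ka = 1.0e-14 / 3.0 x 10^-8 = 3.33e-7.
[OH^-] = sqrt(Kb x [ClO-]) = sqrt(3.33e-7 x 0.09978) = 0.000182 M.
pOH = 3.74, so pH = 14.00 - 3.74 = 10.26.

10.26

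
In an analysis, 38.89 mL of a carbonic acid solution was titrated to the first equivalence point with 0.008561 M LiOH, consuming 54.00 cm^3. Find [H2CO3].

n(LiOH) = 0.008561 x 0.05400 = 0.0004623 mol.
At the first equivalence point, 1 mol OH^- react per mol H2CO3, so n(H2CO3) = 0.0004623 / 1 = 0.0004623 mol.
[H2CO3] = 0.0004623 / 0.03889 L = 0.0119 M.

0.0119 M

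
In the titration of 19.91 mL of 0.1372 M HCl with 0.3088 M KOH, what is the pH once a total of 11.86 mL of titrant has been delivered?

n(acid) = 0.1372 x 0.01991 = 0.002732 mol; n(KOH) added = 0.3088 x 0.01186 = 0.003662 mol.
Base is in excess by 0.003662 - 0.002732 = 0.0009307 mol in a total volume of 0.03177 L.
[OH^-] = 0.0009307/0.03177 = 0.02930 M, so pOH = 1.53 and pH = 14.00 - 1.53 = 12.47.

12.47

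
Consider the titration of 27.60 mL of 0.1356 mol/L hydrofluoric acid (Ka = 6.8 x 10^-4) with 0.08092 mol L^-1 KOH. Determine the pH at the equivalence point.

7.94

n(HF) = 0.1356 x 0.02760 = 0.003743 mol; V(KOH) at equivalence = 0.003743/0.08092 = 0.04625 L.
At equivalence all the acid is converted to F-; total volume = 0.02760 + 0.04625 = 0.07385 L, so [F-] = 0.003743/0.07385 = 0.05068 M.
Kb = Kw/Ka = 1.0e-14 / 6.8 x 10^-4 = 1.47e-11.
[OH^-] = sqrt(Kb x [F-]) = sqrt(1.47e-11 x 0.05068) = 8.63e-7 M.
pOH = 6.06, so pH = 14.00 - 6.06 = 7.94.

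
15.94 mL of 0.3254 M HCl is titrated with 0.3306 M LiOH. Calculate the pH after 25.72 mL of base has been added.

n(acid) = 0.3254 x 0.01594 = 0.005187 mol; n(LiOH) added = 0.3306 x 0.02572 = 0.008503 mol.
Base is in excess by 0.008503 - 0.005187 = 0.003316 mol in a total volume of 0.04166 L.
[OH^-] = 0.003316/0.04166 = 0.07960 M, so pOH = 1.10 and pH = 14.00 - 1.10 = 12.90.

12.90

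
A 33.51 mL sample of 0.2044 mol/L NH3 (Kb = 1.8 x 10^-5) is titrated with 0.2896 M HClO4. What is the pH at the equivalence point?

n(NH3) = 0.2044 x 0.03351 = 0.006849 mol; V(HClO4) at equivalence = 0.006849/0.2896 = 0.02365 L.
At equivalence the base is fully converted to NH4+; total volume = 0.05716 L, so [NH4+] = 0.006849/0.05716 = 0.1198 M.
Ka(NH4+) = Kw/Kb = 1.0e-14 / 1.8 x 10^-5 = 5.56e-10.
[H^+] = sqrt(Ka x [NH4+]) = sqrt(5.56e-10 x 0.1198) = 8.16e-6 M.
pH = -log(8.16e-6) = 5.09.

5.09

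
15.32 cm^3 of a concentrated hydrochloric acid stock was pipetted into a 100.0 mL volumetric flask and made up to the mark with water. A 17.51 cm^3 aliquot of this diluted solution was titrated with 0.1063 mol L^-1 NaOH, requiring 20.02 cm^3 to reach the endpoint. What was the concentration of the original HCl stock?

0.793 M

n(NaOH) = 0.1063 x 0.02002 = 0.002128 mol.
n(HCl) in the aliquot = 0.002128 mol.
[diluted HCl] = 0.002128 / 0.01751 = 0.1215 M.
Dilution factor = 100.0/15.32 = 6.527, so [stock] = 0.1215 x 6.527 = 0.793 M.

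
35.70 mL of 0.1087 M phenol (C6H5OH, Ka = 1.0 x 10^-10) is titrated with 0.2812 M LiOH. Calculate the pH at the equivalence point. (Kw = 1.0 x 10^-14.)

n(C6H5OH) = 0.1087 x 0.03570 = 0.003881 mol; V(LiOH) at equivalence = 0.003881/0.2812 = 0.01380 L.
At equivalence all the acid is converted to C6H5O-; total volume = 0.03570 + 0.01380 = 0.04950 L, so [C6H5O-] = 0.003881/0.04950 = 0.07840 M.
Kb = Kw/Ka = 1.0e-14 / 1.0 x 10^-10 = 0.000100.
[OH^-] = sqrt(Kb x [C6H5O-]) = sqrt(0.000100 x 0.07840) = 0.00280 M.
pOH = 2.55, so pH = 14.00 - 2.55 = 11.45.

11.45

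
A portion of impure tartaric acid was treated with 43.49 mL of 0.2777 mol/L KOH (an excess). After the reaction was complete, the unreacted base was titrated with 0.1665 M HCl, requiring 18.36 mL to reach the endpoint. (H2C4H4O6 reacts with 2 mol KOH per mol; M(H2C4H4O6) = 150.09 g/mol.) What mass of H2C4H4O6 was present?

Total n(KOH) added = 0.2777 x 0.04349 = 0.01208 mol.
n(HCl) used = 0.1665 x 0.01836 = 0.003057 mol, which equals the excess n(KOH).
So n(KOH) consumed by the sample = 0.01208 - 0.003057 = 0.009020 mol.
n(H2C4H4O6) = 0.009020 / 2 = 0.004510 mol.
mass = 0.004510 mol x 150.09 g/mol = 0.677 g.

0.677 g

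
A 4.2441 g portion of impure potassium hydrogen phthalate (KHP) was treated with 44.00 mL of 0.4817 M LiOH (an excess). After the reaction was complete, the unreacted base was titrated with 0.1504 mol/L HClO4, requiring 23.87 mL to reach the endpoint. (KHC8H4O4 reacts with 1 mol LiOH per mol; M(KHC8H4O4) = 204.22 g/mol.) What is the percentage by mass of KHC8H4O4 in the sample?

84.7%

Total n(LiOH) added = 0.4817 x 0.04400 = 0.02119 mol.
n(HClO4) used = 0.1504 x 0.02387 = 0.003590 mol, which equals the excess n(LiOH).
So n(LiOH) consumed by the sample = 0.02119 - 0.003590 = 0.01760 mol.
n(KHC8H4O4) = 0.01760 / 1 = 0.01760 mol.
mass KHC8H4O4 = 0.01760 x 204.22 = 3.595 g, so %KHC8H4O4 = 3.595/4.2441 x 100 = 84.7%.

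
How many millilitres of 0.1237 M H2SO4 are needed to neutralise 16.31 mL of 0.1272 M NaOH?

n(NaOH) = 0.1272 mol/L x 0.01631 L = 0.002075 mol.
The neutralisation is 2 NaOH : 1 H2SO4, so n(H2SO4) = 0.002075 x 1/2 = 0.001037 mol.
V(H2SO4) = 0.001037 / 0.1237 = 0.008386 L = 8.39 mL.

8.39 mL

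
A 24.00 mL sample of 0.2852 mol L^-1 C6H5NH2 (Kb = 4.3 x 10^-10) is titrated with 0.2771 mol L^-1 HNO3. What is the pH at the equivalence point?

n(C6H5NH2) = 0.2852 x 0.02400 = 0.006845 mol; V(HNO3) at equivalence = 0.006845/0.2771 = 0.02470 L.
At equivalence the base is fully converted to C6H5NH3+; total volume = 0.04870 L, so [C6H5NH3+] = 0.006845/0.04870 = 0.1405 M.
Ka(C6H5NH3+) = Kw/Kb = 1.0e-14 / 4.3 x 10^-10 = 2.33e-5.
[H^+] = sqrt(Ka x [C6H5NH3+]) = sqrt(2.33e-5 x 0.1405) = 0.00181 M.
pH = -log(0.00181) = 2.74.

2.74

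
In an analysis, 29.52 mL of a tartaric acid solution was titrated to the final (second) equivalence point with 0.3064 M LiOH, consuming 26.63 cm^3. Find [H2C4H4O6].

0.138 M

n(LiOH) = 0.3064 x 0.02663 = 0.008159 mol.
At the final (second) equivalence point, 2 mol OH^- react per mol H2C4H4O6, so n(H2C4H4O6) = 0.008159 / 2 = 0.004080 mol.
[H2C4H4O6] = 0.004080 / 0.02952 L = 0.138 M.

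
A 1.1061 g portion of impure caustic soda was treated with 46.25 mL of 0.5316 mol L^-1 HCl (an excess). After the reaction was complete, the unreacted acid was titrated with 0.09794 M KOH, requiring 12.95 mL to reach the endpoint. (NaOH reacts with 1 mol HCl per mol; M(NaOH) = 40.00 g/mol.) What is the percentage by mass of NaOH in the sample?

84.3%

Total n(HCl) added = 0.5316 x 0.04625 = 0.02459 mol.
n(KOH) used = 0.09794 x 0.01295 = 0.001268 mol, which equals the excess n(HCl).
So n(HCl) consumed by the sample = 0.02459 - 0.001268 = 0.02332 mol.
n(NaOH) = 0.02332 / 1 = 0.02332 mol.
mass NaOH = 0.02332 x 40.00 = 0.9327 g, so %NaOH = 0.9327/1.1061 x 100 = 84.3%.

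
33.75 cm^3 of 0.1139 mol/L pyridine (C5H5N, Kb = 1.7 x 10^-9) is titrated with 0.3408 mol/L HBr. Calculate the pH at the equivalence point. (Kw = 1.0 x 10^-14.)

3.15

n(C5H5N) = 0.1139 x 0.03375 = 0.003844 mol; V(HBr) at equivalence = 0.003844/0.3408 = 0.01128 L.
At equivalence the base is fully converted to C5H5NH+; total volume = 0.04503 L, so [C5H5NH+] = 0.003844/0.04503 = 0.08537 M.
Ka(C5H5NH+) = Kw/Kb = 1.0e-14 / 1.7 x 10^-9 = 5.88e-6.
[H^+] = sqrt(Ka x [C5H5NH+]) = sqrt(5.88e-6 x 0.08537) = 0.000709 M.
pH = -log(0.000709) = 3.15.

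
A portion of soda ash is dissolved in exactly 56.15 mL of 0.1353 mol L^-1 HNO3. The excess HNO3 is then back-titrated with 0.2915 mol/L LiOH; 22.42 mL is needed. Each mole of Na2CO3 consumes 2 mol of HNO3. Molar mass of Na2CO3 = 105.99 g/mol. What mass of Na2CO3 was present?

0.0563 g

Total n(HNO3) added = 0.1353 x 0.05615 = 0.007597 mol.
n(LiOH) used = 0.2915 x 0.02242 = 0.006535 mol, which equals the excess n(HNO3).
So n(HNO3) consumed by the sample = 0.007597 - 0.006535 = 0.001062 mol.
n(Na2CO3) = 0.001062 / 2 = 0.0005308 mol.
mass = 0.0005308 mol x 105.99 g/mol = 0.0563 g.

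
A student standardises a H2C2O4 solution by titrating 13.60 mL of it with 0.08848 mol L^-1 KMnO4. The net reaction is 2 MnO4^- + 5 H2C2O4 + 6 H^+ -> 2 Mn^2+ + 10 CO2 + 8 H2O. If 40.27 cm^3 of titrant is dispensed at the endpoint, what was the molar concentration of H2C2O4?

0.655 M

n(KMnO4) = 0.08848 x 0.04027 = 0.003563 mol.
From the balanced equation, 2 mol KMnO4 reacts with 5 mol H2C2O4, so n(H2C2O4) = 0.003563 x 5/2 = 0.008908 mol.
[H2C2O4] = 0.008908 / 0.01360 L = 0.655 M.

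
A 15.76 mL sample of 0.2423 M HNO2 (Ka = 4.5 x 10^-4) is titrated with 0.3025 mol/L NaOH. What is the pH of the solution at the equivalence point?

n(HNO2) = 0.2423 x 0.01576 = 0.003819 mol; V(NaOH) at equivalence = 0.003819/0.3025 = 0.01262 L.
At equivalence all the acid is converted to NO2-; total volume = 0.01576 + 0.01262 = 0.02838 L, so [NO2-] = 0.003819/0.02838 = 0.1345 M.
Kb = Kw/Ka = 1.0e-14 / 4.5 x 10^-4 = 2.22e-11.
[OH^-] = sqrt(Kb x [NO2-]) = sqrt(2.22e-11 x 0.1345) = 1.73e-6 M.
pOH = 5.76, so pH = 14.00 - 5.76 = 8.24.

8.24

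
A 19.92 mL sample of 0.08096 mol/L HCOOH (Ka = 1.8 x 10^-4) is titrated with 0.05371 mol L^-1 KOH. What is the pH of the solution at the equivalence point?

n(HCOOH) = 0.08096 x 0.01992 = 0.001613 mol; V(KOH) at equivalence = 0.001613/0.05371 = 0.03003 L.
At equivalence all the acid is converted to HCOO-; total volume = 0.01992 + 0.03003 = 0.04995 L, so [HCOO-] = 0.001613/0.04995 = 0.03229 M.
Kb = Kw/Ka = 1.0e-14 / 1.8 x 10^-4 = 5.56e-11.
[OH^-] = sqrt(Kb x [HCOO-]) = sqrt(5.56e-11 x 0.03229) = 1.34e-6 M.
pOH = 5.87, so pH = 14.00 - 5.87 = 8.13.

8.13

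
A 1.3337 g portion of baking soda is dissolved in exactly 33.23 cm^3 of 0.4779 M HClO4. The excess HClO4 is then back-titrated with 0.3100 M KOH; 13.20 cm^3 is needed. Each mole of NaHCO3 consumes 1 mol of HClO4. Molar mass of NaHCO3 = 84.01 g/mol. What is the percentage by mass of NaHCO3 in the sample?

74.3%

Total n(HClO4) added = 0.4779 x 0.03323 = 0.01588 mol.
n(KOH) used = 0.3100 x 0.01320 = 0.004092 mol, which equals the excess n(HClO4).
So n(HClO4) consumed by the sample = 0.01588 - 0.004092 = 0.01179 mol.
n(NaHCO3) = 0.01179 / 1 = 0.01179 mol.
mass NaHCO3 = 0.01179 x 84.01 = 0.9904 g, so %NaHCO3 = 0.9904/1.3337 x 100 = 74.3%.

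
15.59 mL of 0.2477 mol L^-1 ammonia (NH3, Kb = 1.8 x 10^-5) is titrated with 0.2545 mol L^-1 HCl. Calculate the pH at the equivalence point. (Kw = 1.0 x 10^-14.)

n(NH3) = 0.2477 x 0.01559 = 0.003862 mol; V(HCl) at equivalence = 0.003862/0.2545 = 0.01517 L.
At equivalence the base is fully converted to NH4+; total volume = 0.03076 L, so [NH4+] = 0.003862/0.03076 = 0.1255 M.
Ka(NH4+) = Kw/Kb = 1.0e-14 / 1.8 x 10^-5 = 5.56e-10.
[H^+] = sqrt(Ka x [NH4+]) = sqrt(5.56e-10 x 0.1255) = 8.35e-6 M.
pH = -log(8.35e-6) = 5.08.

5.08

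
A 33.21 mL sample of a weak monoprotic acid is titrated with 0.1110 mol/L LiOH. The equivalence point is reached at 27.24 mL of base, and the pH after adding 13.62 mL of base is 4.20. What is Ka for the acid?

13.62 mL is half of the equivalence volume, so this is the half-equivalence point where [HA] = [A^-].
At half-equivalence pH = pKa, so pKa = 4.20.
Ka = 10^(-4.20) = 6.3 x 10^-5.

6.3 x 10^-5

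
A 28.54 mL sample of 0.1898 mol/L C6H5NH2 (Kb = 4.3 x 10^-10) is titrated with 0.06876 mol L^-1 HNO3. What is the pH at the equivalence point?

n(C6H5NH2) = 0.1898 x 0.02854 = 0.005417 mol; V(HNO3) at equivalence = 0.005417/0.06876 = 0.07878 L.
At equivalence the base is fully converted to C6H5NH3+; total volume = 0.1073 L, so [C6H5NH3+] = 0.005417/0.1073 = 0.05047 M.
Ka(C6H5NH3+) = Kw/Kb = 1.0e-14 / 4.3 x 10^-10 = 2.33e-5.
[H^+] = sqrt(Ka x [C6H5NH3+]) = sqrt(2.33e-5 x 0.05047) = 0.00108 M.
pH = -log(0.00108) = 2.97.

2.97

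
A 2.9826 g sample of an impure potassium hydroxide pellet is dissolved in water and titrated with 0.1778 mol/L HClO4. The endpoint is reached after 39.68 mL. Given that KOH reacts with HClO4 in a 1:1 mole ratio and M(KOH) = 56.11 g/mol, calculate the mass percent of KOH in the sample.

n(HClO4) = 0.1778 x 0.03968 = 0.007055 mol.
n(KOH) = 0.007055 / 1 = 0.007055 mol.
mass of KOH = 0.007055 x 56.11 = 0.3959 g.
% purity = 0.3959 / 2.9826 x 100 = 13.3%.

13.3%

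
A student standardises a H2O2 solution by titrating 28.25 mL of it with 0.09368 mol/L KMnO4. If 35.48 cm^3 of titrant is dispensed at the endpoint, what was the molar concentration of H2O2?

n(KMnO4) = 0.09368 x 0.03548 = 0.003324 mol.
From the balanced equation, 2 mol KMnO4 reacts with 5 mol H2O2, so n(H2O2) = 0.003324 x 5/2 = 0.008309 mol.
[H2O2] = 0.008309 / 0.02825 L = 0.294 M.

0.294 M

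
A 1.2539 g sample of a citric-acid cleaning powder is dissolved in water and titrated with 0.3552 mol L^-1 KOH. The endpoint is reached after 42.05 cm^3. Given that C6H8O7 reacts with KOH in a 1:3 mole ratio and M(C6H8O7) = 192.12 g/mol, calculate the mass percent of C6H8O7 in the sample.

n(KOH) = 0.3552 x 0.04205 = 0.01494 mol.
n(C6H8O7) = 0.01494 / 3 = 0.004979 mol.
mass of C6H8O7 = 0.004979 x 192.12 = 0.9565 g.
% purity = 0.9565 / 1.2539 x 100 = 76.3%.

76.3%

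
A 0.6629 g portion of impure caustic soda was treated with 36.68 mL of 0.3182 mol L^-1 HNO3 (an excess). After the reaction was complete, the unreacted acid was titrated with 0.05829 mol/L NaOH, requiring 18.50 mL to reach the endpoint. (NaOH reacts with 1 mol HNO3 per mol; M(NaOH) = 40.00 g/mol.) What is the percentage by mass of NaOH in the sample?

63.9%

Total n(HNO3) added = 0.3182 x 0.03668 = 0.01167 mol.
n(NaOH) used = 0.05829 x 0.01850 = 0.001078 mol, which equals the excess n(HNO3).
So n(HNO3) consumed by the sample = 0.01167 - 0.001078 = 0.01059 mol.
n(NaOH) = 0.01059 / 1 = 0.01059 mol.
mass NaOH = 0.01059 x 40.00 = 0.4237 g, so %NaOH = 0.4237/0.6629 x 100 = 63.9%.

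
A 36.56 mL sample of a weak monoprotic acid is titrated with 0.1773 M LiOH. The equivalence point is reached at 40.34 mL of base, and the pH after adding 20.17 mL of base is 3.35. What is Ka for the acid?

20.17 mL is half of the equivalence volume, so this is the half-equivalence point where [HA] = [A^-].
At half-equivalence pH = pKa, so pKa = 3.35.
Ka = 10^(-3.35) = 4.5 x 10^-4.

4.5 x 10^-4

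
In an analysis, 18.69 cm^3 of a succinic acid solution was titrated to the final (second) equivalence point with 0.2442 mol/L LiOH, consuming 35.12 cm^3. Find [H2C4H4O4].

0.229 M

n(LiOH) = 0.2442 x 0.03512 = 0.008576 mol.
At the final (second) equivalence point, 2 mol OH^- react per mol H2C4H4O4, so n(H2C4H4O4) = 0.008576 / 2 = 0.004288 mol.
[H2C4H4O4] = 0.004288 / 0.01869 L = 0.229 M.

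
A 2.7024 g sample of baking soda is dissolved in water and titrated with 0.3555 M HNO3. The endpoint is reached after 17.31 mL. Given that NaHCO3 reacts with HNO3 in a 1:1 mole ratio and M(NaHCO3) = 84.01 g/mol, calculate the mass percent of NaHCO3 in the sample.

19.1%

n(HNO3) = 0.3555 x 0.01731 = 0.006154 mol.
n(NaHCO3) = 0.006154 / 1 = 0.006154 mol.
mass of NaHCO3 = 0.006154 x 84.01 = 0.5170 g.
% purity = 0.5170 / 2.7024 x 100 = 19.1%.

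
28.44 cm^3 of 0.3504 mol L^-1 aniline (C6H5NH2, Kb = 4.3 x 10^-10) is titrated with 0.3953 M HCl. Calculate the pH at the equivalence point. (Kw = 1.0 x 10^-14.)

n(C6H5NH2) = 0.3504 x 0.02844 = 0.009965 mol; V(HCl) at equivalence = 0.009965/0.3953 = 0.02521 L.
At equivalence the base is fully converted to C6H5NH3+; total volume = 0.05365 L, so [C6H5NH3+] = 0.009965/0.05365 = 0.1857 M.
Ka(C6H5NH3+) = Kw/Kb = 1.0e-14 / 4.3 x 10^-10 = 2.33e-5.
[H^+] = sqrt(Ka x [C6H5NH3+]) = sqrt(2.33e-5 x 0.1857) = 0.00208 M.
pH = -log(0.00208) = 2.68.

2.68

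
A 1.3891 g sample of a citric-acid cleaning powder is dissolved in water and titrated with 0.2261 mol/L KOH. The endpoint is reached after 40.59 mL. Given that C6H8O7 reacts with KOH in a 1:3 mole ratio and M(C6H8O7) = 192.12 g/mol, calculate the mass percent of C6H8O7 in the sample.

42.3%

n(KOH) = 0.2261 x 0.04059 = 0.009177 mol.
n(C6H8O7) = 0.009177 / 3 = 0.003059 mol.
mass of C6H8O7 = 0.003059 x 192.12 = 0.5877 g.
% purity = 0.5877 / 1.3891 x 100 = 42.3%.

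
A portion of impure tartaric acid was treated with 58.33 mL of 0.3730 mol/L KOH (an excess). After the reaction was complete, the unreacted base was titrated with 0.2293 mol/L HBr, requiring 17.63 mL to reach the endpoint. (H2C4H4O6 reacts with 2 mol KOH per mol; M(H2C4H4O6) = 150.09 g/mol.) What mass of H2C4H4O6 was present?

1.33 g

Total n(KOH) added = 0.3730 x 0.05833 = 0.02176 mol.
n(HBr) used = 0.2293 x 0.01763 = 0.004043 mol, which equals the excess n(KOH).
So n(KOH) consumed by the sample = 0.02176 - 0.004043 = 0.01771 mol.
n(H2C4H4O6) = 0.01771 / 2 = 0.008857 mol.
mass = 0.008857 mol x 150.09 g/mol = 1.33 g.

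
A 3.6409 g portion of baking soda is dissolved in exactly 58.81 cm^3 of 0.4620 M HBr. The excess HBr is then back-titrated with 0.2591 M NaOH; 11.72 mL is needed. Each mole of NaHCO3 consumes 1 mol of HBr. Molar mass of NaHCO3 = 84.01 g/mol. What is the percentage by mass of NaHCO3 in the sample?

55.7%

Total n(HBr) added = 0.4620 x 0.05881 = 0.02717 mol.
n(NaOH) used = 0.2591 x 0.01172 = 0.003037 mol, which equals the excess n(HBr).
So n(HBr) consumed by the sample = 0.02717 - 0.003037 = 0.02413 mol.
n(NaHCO3) = 0.02413 / 1 = 0.02413 mol.
mass NaHCO3 = 0.02413 x 84.01 = 2.027 g, so %NaHCO3 = 2.027/3.6409 x 100 = 55.7%.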